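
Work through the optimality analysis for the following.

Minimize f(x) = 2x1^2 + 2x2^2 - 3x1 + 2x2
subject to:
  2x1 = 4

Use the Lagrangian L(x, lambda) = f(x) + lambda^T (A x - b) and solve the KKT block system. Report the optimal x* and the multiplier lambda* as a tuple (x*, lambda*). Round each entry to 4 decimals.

Form the Lagrangian:
  L(x, lambda) = (1/2) x^T Q x + c^T x + lambda^T (A x - b)
Stationarity (grad_x L = 0): Q x + c + A^T lambda = 0.
Primal feasibility: A x = b.

This gives the KKT block system:
  [ Q   A^T ] [ x     ]   [-c ]
  [ A    0  ] [ lambda ] = [ b ]

Solving the linear system:
  x*      = (2, -0.5)
  lambda* = (-2.5)
  f(x*)   = 1.5

x* = (2, -0.5), lambda* = (-2.5)


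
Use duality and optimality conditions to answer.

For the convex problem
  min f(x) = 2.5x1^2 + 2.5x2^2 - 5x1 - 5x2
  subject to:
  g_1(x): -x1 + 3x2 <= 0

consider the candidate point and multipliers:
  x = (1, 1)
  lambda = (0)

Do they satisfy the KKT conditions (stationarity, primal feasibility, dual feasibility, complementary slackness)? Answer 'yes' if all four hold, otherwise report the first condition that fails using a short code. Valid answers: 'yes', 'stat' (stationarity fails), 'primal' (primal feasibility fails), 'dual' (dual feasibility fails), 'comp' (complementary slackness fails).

Gradient of f: grad f(x) = Q x + c = (0, 0)
Constraint values g_i(x) = a_i^T x - b_i:
  g_1((1, 1)) = 2
Stationarity residual: grad f(x) + sum_i lambda_i a_i = (0, 0)
  -> stationarity OK
Primal feasibility (all g_i <= 0): FAILS
Dual feasibility (all lambda_i >= 0): OK
Complementary slackness (lambda_i * g_i(x) = 0 for all i): OK

Verdict: the first failing condition is primal_feasibility -> primal.

primal


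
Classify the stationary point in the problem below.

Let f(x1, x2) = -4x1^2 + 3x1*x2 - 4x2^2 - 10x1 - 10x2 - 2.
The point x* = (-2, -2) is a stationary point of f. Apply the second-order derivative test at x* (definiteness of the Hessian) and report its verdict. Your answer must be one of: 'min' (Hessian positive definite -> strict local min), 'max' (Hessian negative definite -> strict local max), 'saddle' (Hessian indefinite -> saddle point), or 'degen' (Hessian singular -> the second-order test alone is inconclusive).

Compute the Hessian H = grad^2 f:
  H = [[-8, 3], [3, -8]]
Verify stationarity: grad f(x*) = H x* + g = (0, 0).
Eigenvalues of H: -11, -5.
Both eigenvalues < 0, so H is negative definite -> x* is a strict local max.

max


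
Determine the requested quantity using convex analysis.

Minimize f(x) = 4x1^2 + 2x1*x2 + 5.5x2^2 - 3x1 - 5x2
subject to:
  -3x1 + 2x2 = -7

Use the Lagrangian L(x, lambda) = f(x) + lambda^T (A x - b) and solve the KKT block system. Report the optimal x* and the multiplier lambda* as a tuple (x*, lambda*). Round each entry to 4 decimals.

Form the Lagrangian:
  L(x, lambda) = (1/2) x^T Q x + c^T x + lambda^T (A x - b)
Stationarity (grad_x L = 0): Q x + c + A^T lambda = 0.
Primal feasibility: A x = b.

This gives the KKT block system:
  [ Q   A^T ] [ x     ]   [-c ]
  [ A    0  ] [ lambda ] = [ b ]

Solving the linear system:
  x*      = (1.9419, -0.5871)
  lambda* = (3.7871)
  f(x*)   = 11.8097

x* = (1.9419, -0.5871), lambda* = (3.7871)


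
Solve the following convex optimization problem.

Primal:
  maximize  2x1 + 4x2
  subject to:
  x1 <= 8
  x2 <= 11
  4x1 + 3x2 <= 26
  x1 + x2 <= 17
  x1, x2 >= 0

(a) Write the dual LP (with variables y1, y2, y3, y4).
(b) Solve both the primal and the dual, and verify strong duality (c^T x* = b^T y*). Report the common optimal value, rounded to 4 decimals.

The standard primal-dual pair for 'max c^T x s.t. A x <= b, x >= 0' is:
  Dual:  min b^T y  s.t.  A^T y >= c,  y >= 0.

So the dual LP is:
  minimize  8y1 + 11y2 + 26y3 + 17y4
  subject to:
    y1 + 4y3 + y4 >= 2
    y2 + 3y3 + y4 >= 4
    y1, y2, y3, y4 >= 0

Solving the primal: x* = (0, 8.6667).
  primal value c^T x* = 34.6667.
Solving the dual: y* = (0, 0, 1.3333, 0).
  dual value b^T y* = 34.6667.
Strong duality: c^T x* = b^T y*. Confirmed.

34.6667


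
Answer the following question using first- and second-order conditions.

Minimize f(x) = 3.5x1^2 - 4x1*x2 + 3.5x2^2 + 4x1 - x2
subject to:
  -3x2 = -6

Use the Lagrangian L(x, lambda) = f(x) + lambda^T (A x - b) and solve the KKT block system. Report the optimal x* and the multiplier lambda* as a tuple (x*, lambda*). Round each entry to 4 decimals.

Form the Lagrangian:
  L(x, lambda) = (1/2) x^T Q x + c^T x + lambda^T (A x - b)
Stationarity (grad_x L = 0): Q x + c + A^T lambda = 0.
Primal feasibility: A x = b.

This gives the KKT block system:
  [ Q   A^T ] [ x     ]   [-c ]
  [ A    0  ] [ lambda ] = [ b ]

Solving the linear system:
  x*      = (0.5714, 2)
  lambda* = (3.5714)
  f(x*)   = 10.8571

x* = (0.5714, 2), lambda* = (3.5714)


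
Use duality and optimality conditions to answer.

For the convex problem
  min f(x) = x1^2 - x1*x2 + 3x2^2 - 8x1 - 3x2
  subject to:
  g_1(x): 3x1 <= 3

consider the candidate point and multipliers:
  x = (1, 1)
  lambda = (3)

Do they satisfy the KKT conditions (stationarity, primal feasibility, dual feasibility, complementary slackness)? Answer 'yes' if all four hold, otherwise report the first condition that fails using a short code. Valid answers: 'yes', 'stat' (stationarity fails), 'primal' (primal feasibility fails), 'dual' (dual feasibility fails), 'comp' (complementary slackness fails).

Gradient of f: grad f(x) = Q x + c = (-7, 2)
Constraint values g_i(x) = a_i^T x - b_i:
  g_1((1, 1)) = 0
Stationarity residual: grad f(x) + sum_i lambda_i a_i = (2, 2)
  -> stationarity FAILS
Primal feasibility (all g_i <= 0): OK
Dual feasibility (all lambda_i >= 0): OK
Complementary slackness (lambda_i * g_i(x) = 0 for all i): OK

Verdict: the first failing condition is stationarity -> stat.

stat


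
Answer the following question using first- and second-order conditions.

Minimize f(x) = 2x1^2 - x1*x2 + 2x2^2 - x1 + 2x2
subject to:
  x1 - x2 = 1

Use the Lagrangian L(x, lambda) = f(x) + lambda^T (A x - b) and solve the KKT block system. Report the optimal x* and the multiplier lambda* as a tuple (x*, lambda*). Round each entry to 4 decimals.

Form the Lagrangian:
  L(x, lambda) = (1/2) x^T Q x + c^T x + lambda^T (A x - b)
Stationarity (grad_x L = 0): Q x + c + A^T lambda = 0.
Primal feasibility: A x = b.

This gives the KKT block system:
  [ Q   A^T ] [ x     ]   [-c ]
  [ A    0  ] [ lambda ] = [ b ]

Solving the linear system:
  x*      = (0.3333, -0.6667)
  lambda* = (-1)
  f(x*)   = -0.3333

x* = (0.3333, -0.6667), lambda* = (-1)


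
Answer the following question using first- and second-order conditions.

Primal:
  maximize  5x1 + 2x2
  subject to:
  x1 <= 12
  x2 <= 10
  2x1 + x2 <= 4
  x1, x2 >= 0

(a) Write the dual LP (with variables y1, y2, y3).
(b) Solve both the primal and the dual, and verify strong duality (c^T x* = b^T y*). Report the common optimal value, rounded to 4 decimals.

The standard primal-dual pair for 'max c^T x s.t. A x <= b, x >= 0' is:
  Dual:  min b^T y  s.t.  A^T y >= c,  y >= 0.

So the dual LP is:
  minimize  12y1 + 10y2 + 4y3
  subject to:
    y1 + 2y3 >= 5
    y2 + y3 >= 2
    y1, y2, y3 >= 0

Solving the primal: x* = (2, 0).
  primal value c^T x* = 10.
Solving the dual: y* = (0, 0, 2.5).
  dual value b^T y* = 10.
Strong duality: c^T x* = b^T y*. Confirmed.

10


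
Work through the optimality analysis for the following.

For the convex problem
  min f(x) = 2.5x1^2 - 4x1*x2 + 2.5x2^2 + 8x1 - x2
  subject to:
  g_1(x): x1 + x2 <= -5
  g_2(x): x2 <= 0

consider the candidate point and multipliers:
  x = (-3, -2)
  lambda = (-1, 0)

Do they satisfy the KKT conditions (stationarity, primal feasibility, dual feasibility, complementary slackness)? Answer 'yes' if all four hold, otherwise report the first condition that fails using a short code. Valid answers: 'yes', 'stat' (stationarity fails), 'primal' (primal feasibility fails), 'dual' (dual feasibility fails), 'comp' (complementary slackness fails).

Gradient of f: grad f(x) = Q x + c = (1, 1)
Constraint values g_i(x) = a_i^T x - b_i:
  g_1((-3, -2)) = 0
  g_2((-3, -2)) = -2
Stationarity residual: grad f(x) + sum_i lambda_i a_i = (0, 0)
  -> stationarity OK
Primal feasibility (all g_i <= 0): OK
Dual feasibility (all lambda_i >= 0): FAILS
Complementary slackness (lambda_i * g_i(x) = 0 for all i): OK

Verdict: the first failing condition is dual_feasibility -> dual.

dual


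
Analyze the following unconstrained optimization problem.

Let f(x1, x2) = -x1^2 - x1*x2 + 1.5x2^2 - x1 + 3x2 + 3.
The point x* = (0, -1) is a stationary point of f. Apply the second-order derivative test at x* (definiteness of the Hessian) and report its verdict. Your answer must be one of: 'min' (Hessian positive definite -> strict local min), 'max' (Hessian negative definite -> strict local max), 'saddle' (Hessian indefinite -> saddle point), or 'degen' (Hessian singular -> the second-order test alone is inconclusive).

Compute the Hessian H = grad^2 f:
  H = [[-2, -1], [-1, 3]]
Verify stationarity: grad f(x*) = H x* + g = (0, 0).
Eigenvalues of H: -2.1926, 3.1926.
Eigenvalues have mixed signs, so H is indefinite -> x* is a saddle point.

saddle


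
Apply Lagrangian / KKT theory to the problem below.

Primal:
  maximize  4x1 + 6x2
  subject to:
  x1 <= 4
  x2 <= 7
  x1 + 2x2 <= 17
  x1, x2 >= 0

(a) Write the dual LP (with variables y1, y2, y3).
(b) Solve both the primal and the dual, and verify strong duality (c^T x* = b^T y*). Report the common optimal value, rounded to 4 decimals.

The standard primal-dual pair for 'max c^T x s.t. A x <= b, x >= 0' is:
  Dual:  min b^T y  s.t.  A^T y >= c,  y >= 0.

So the dual LP is:
  minimize  4y1 + 7y2 + 17y3
  subject to:
    y1 + y3 >= 4
    y2 + 2y3 >= 6
    y1, y2, y3 >= 0

Solving the primal: x* = (4, 6.5).
  primal value c^T x* = 55.
Solving the dual: y* = (1, 0, 3).
  dual value b^T y* = 55.
Strong duality: c^T x* = b^T y*. Confirmed.

55


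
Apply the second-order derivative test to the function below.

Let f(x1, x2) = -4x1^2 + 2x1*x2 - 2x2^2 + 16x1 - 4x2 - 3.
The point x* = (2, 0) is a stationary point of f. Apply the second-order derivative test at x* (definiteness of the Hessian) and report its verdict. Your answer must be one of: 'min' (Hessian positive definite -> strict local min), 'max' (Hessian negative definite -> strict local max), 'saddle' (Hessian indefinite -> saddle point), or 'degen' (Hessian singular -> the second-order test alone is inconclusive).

Compute the Hessian H = grad^2 f:
  H = [[-8, 2], [2, -4]]
Verify stationarity: grad f(x*) = H x* + g = (0, 0).
Eigenvalues of H: -8.8284, -3.1716.
Both eigenvalues < 0, so H is negative definite -> x* is a strict local max.

max


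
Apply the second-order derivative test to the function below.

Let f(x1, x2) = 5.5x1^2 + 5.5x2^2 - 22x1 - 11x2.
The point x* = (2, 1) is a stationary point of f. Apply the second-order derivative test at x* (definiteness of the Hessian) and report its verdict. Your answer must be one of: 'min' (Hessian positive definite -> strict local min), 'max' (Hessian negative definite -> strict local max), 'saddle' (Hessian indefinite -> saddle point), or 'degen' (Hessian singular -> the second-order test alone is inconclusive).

Compute the Hessian H = grad^2 f:
  H = [[11, 0], [0, 11]]
Verify stationarity: grad f(x*) = H x* + g = (0, 0).
Eigenvalues of H: 11, 11.
Both eigenvalues > 0, so H is positive definite -> x* is a strict local min.

min


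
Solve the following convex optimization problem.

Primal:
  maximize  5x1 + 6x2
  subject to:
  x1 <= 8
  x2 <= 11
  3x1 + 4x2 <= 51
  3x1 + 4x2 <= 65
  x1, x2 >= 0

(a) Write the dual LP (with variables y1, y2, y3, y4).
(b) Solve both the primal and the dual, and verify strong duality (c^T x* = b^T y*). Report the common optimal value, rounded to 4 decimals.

The standard primal-dual pair for 'max c^T x s.t. A x <= b, x >= 0' is:
  Dual:  min b^T y  s.t.  A^T y >= c,  y >= 0.

So the dual LP is:
  minimize  8y1 + 11y2 + 51y3 + 65y4
  subject to:
    y1 + 3y3 + 3y4 >= 5
    y2 + 4y3 + 4y4 >= 6
    y1, y2, y3, y4 >= 0

Solving the primal: x* = (8, 6.75).
  primal value c^T x* = 80.5.
Solving the dual: y* = (0.5, 0, 1.5, 0).
  dual value b^T y* = 80.5.
Strong duality: c^T x* = b^T y*. Confirmed.

80.5


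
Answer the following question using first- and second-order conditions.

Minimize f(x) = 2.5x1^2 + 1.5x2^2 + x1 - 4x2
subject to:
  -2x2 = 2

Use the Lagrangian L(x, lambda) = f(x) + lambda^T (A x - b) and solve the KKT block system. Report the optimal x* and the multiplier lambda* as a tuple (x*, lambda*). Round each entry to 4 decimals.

Form the Lagrangian:
  L(x, lambda) = (1/2) x^T Q x + c^T x + lambda^T (A x - b)
Stationarity (grad_x L = 0): Q x + c + A^T lambda = 0.
Primal feasibility: A x = b.

This gives the KKT block system:
  [ Q   A^T ] [ x     ]   [-c ]
  [ A    0  ] [ lambda ] = [ b ]

Solving the linear system:
  x*      = (-0.2, -1)
  lambda* = (-3.5)
  f(x*)   = 5.4

x* = (-0.2, -1), lambda* = (-3.5)


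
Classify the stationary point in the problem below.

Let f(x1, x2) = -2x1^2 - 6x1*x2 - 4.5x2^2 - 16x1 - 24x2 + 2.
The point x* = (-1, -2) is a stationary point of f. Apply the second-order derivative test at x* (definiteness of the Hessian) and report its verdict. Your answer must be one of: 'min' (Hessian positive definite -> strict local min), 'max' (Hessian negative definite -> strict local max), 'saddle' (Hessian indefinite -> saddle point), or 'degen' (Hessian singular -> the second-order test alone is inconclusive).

Compute the Hessian H = grad^2 f:
  H = [[-4, -6], [-6, -9]]
Verify stationarity: grad f(x*) = H x* + g = (0, 0).
Eigenvalues of H: -13, 0.
H has a zero eigenvalue (singular; negative semidefinite but not definite), so H is neither positive definite, negative definite, nor indefinite. The second-order test alone is inconclusive -> degen.
(Indeed, f is constant along the null direction of H through x*, so x* is not a strict local extremum.)

degen


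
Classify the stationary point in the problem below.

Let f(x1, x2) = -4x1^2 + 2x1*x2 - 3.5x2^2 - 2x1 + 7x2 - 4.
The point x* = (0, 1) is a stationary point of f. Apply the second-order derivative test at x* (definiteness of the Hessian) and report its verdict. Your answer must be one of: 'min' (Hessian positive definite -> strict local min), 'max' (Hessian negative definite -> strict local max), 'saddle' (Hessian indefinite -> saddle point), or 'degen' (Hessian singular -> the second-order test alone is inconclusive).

Compute the Hessian H = grad^2 f:
  H = [[-8, 2], [2, -7]]
Verify stationarity: grad f(x*) = H x* + g = (0, 0).
Eigenvalues of H: -9.5616, -5.4384.
Both eigenvalues < 0, so H is negative definite -> x* is a strict local max.

max


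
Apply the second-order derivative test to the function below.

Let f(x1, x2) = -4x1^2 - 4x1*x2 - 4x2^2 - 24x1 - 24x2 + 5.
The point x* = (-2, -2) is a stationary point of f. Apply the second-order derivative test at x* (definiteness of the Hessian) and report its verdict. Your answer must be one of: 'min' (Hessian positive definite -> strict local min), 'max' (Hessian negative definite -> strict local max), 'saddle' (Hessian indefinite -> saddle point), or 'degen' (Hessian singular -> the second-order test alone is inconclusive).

Compute the Hessian H = grad^2 f:
  H = [[-8, -4], [-4, -8]]
Verify stationarity: grad f(x*) = H x* + g = (0, 0).
Eigenvalues of H: -12, -4.
Both eigenvalues < 0, so H is negative definite -> x* is a strict local max.

max


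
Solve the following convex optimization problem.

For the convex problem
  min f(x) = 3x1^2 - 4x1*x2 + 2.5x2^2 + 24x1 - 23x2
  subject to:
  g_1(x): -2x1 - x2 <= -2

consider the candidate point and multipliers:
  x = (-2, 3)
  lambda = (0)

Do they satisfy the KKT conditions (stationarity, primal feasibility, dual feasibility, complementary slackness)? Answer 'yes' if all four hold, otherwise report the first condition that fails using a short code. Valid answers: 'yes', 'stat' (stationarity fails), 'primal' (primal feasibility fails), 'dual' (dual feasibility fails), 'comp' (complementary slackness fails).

Gradient of f: grad f(x) = Q x + c = (0, 0)
Constraint values g_i(x) = a_i^T x - b_i:
  g_1((-2, 3)) = 3
Stationarity residual: grad f(x) + sum_i lambda_i a_i = (0, 0)
  -> stationarity OK
Primal feasibility (all g_i <= 0): FAILS
Dual feasibility (all lambda_i >= 0): OK
Complementary slackness (lambda_i * g_i(x) = 0 for all i): OK

Verdict: the first failing condition is primal_feasibility -> primal.

primal


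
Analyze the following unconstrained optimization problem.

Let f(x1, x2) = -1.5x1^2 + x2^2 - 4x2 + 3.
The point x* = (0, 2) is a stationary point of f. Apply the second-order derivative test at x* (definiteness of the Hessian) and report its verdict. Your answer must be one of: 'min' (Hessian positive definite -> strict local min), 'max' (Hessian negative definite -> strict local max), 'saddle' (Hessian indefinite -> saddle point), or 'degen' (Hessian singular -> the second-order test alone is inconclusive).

Compute the Hessian H = grad^2 f:
  H = [[-3, 0], [0, 2]]
Verify stationarity: grad f(x*) = H x* + g = (0, 0).
Eigenvalues of H: -3, 2.
Eigenvalues have mixed signs, so H is indefinite -> x* is a saddle point.

saddle


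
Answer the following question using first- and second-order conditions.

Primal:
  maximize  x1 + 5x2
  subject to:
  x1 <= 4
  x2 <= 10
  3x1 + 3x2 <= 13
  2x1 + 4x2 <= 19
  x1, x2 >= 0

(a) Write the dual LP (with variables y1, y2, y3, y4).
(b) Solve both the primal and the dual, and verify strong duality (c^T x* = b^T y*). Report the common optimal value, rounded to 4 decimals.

The standard primal-dual pair for 'max c^T x s.t. A x <= b, x >= 0' is:
  Dual:  min b^T y  s.t.  A^T y >= c,  y >= 0.

So the dual LP is:
  minimize  4y1 + 10y2 + 13y3 + 19y4
  subject to:
    y1 + 3y3 + 2y4 >= 1
    y2 + 3y3 + 4y4 >= 5
    y1, y2, y3, y4 >= 0

Solving the primal: x* = (0, 4.3333).
  primal value c^T x* = 21.6667.
Solving the dual: y* = (0, 0, 1.6667, 0).
  dual value b^T y* = 21.6667.
Strong duality: c^T x* = b^T y*. Confirmed.

21.6667


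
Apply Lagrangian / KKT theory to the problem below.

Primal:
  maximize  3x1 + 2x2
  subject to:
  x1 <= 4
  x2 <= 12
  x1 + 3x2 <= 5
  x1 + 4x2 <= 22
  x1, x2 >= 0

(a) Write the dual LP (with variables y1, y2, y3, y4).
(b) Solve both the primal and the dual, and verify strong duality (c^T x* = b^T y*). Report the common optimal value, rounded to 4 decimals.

The standard primal-dual pair for 'max c^T x s.t. A x <= b, x >= 0' is:
  Dual:  min b^T y  s.t.  A^T y >= c,  y >= 0.

So the dual LP is:
  minimize  4y1 + 12y2 + 5y3 + 22y4
  subject to:
    y1 + y3 + y4 >= 3
    y2 + 3y3 + 4y4 >= 2
    y1, y2, y3, y4 >= 0

Solving the primal: x* = (4, 0.3333).
  primal value c^T x* = 12.6667.
Solving the dual: y* = (2.3333, 0, 0.6667, 0).
  dual value b^T y* = 12.6667.
Strong duality: c^T x* = b^T y*. Confirmed.

12.6667


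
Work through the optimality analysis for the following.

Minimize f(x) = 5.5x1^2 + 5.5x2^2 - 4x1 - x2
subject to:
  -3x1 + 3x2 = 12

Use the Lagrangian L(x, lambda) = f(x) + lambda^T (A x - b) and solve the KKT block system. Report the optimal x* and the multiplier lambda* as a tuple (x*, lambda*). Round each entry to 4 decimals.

Form the Lagrangian:
  L(x, lambda) = (1/2) x^T Q x + c^T x + lambda^T (A x - b)
Stationarity (grad_x L = 0): Q x + c + A^T lambda = 0.
Primal feasibility: A x = b.

This gives the KKT block system:
  [ Q   A^T ] [ x     ]   [-c ]
  [ A    0  ] [ lambda ] = [ b ]

Solving the linear system:
  x*      = (-1.7727, 2.2273)
  lambda* = (-7.8333)
  f(x*)   = 49.4318

x* = (-1.7727, 2.2273), lambda* = (-7.8333)


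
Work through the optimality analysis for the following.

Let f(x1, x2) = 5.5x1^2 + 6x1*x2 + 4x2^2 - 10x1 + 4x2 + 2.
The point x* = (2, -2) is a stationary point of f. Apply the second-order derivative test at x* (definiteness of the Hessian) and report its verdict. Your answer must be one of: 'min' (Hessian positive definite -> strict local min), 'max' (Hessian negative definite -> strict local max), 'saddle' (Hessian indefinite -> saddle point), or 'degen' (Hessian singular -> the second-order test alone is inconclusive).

Compute the Hessian H = grad^2 f:
  H = [[11, 6], [6, 8]]
Verify stationarity: grad f(x*) = H x* + g = (0, 0).
Eigenvalues of H: 3.3153, 15.6847.
Both eigenvalues > 0, so H is positive definite -> x* is a strict local min.

min


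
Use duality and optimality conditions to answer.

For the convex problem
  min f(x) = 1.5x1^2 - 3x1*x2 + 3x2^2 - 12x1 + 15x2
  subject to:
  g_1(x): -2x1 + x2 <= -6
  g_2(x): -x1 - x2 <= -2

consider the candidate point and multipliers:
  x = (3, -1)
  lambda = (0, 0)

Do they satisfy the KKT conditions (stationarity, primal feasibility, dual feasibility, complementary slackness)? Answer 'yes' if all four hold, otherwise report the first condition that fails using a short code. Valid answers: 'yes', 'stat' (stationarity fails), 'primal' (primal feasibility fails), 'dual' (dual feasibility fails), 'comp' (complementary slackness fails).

Gradient of f: grad f(x) = Q x + c = (0, 0)
Constraint values g_i(x) = a_i^T x - b_i:
  g_1((3, -1)) = -1
  g_2((3, -1)) = 0
Stationarity residual: grad f(x) + sum_i lambda_i a_i = (0, 0)
  -> stationarity OK
Primal feasibility (all g_i <= 0): OK
Dual feasibility (all lambda_i >= 0): OK
Complementary slackness (lambda_i * g_i(x) = 0 for all i): OK

Verdict: yes, KKT holds.

yes


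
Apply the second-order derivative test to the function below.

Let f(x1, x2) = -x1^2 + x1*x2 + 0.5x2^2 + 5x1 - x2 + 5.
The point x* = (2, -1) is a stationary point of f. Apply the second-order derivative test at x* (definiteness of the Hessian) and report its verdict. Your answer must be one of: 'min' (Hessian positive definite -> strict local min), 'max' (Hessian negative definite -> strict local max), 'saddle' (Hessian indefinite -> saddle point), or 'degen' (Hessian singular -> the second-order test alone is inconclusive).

Compute the Hessian H = grad^2 f:
  H = [[-2, 1], [1, 1]]
Verify stationarity: grad f(x*) = H x* + g = (0, 0).
Eigenvalues of H: -2.3028, 1.3028.
Eigenvalues have mixed signs, so H is indefinite -> x* is a saddle point.

saddle


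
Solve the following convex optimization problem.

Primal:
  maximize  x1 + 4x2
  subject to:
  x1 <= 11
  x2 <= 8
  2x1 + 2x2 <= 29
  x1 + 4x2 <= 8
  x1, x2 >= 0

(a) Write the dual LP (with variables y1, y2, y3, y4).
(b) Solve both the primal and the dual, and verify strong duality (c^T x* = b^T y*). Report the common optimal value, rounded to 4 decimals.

The standard primal-dual pair for 'max c^T x s.t. A x <= b, x >= 0' is:
  Dual:  min b^T y  s.t.  A^T y >= c,  y >= 0.

So the dual LP is:
  minimize  11y1 + 8y2 + 29y3 + 8y4
  subject to:
    y1 + 2y3 + y4 >= 1
    y2 + 2y3 + 4y4 >= 4
    y1, y2, y3, y4 >= 0

Solving the primal: x* = (8, 0).
  primal value c^T x* = 8.
Solving the dual: y* = (0, 0, 0, 1).
  dual value b^T y* = 8.
Strong duality: c^T x* = b^T y*. Confirmed.

8


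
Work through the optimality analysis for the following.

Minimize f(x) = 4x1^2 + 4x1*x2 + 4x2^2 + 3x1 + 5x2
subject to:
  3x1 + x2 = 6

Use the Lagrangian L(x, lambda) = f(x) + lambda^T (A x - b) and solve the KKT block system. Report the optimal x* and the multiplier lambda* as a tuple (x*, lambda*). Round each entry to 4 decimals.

Form the Lagrangian:
  L(x, lambda) = (1/2) x^T Q x + c^T x + lambda^T (A x - b)
Stationarity (grad_x L = 0): Q x + c + A^T lambda = 0.
Primal feasibility: A x = b.

This gives the KKT block system:
  [ Q   A^T ] [ x     ]   [-c ]
  [ A    0  ] [ lambda ] = [ b ]

Solving the linear system:
  x*      = (2.3571, -1.0714)
  lambda* = (-5.8571)
  f(x*)   = 18.4286

x* = (2.3571, -1.0714), lambda* = (-5.8571)


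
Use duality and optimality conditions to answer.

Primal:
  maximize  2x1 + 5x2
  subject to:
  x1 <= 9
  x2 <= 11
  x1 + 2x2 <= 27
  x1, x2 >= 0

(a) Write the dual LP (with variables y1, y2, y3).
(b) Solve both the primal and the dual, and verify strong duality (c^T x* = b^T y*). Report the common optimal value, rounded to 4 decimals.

The standard primal-dual pair for 'max c^T x s.t. A x <= b, x >= 0' is:
  Dual:  min b^T y  s.t.  A^T y >= c,  y >= 0.

So the dual LP is:
  minimize  9y1 + 11y2 + 27y3
  subject to:
    y1 + y3 >= 2
    y2 + 2y3 >= 5
    y1, y2, y3 >= 0

Solving the primal: x* = (5, 11).
  primal value c^T x* = 65.
Solving the dual: y* = (0, 1, 2).
  dual value b^T y* = 65.
Strong duality: c^T x* = b^T y*. Confirmed.

65


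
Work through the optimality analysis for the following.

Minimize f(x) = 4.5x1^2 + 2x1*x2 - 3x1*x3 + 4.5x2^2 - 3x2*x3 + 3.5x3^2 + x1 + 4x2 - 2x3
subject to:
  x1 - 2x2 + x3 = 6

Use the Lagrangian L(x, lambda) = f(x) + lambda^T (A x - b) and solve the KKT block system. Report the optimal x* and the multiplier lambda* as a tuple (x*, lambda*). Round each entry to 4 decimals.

Form the Lagrangian:
  L(x, lambda) = (1/2) x^T Q x + c^T x + lambda^T (A x - b)
Stationarity (grad_x L = 0): Q x + c + A^T lambda = 0.
Primal feasibility: A x = b.

This gives the KKT block system:
  [ Q   A^T ] [ x     ]   [-c ]
  [ A    0  ] [ lambda ] = [ b ]

Solving the linear system:
  x*      = (1.3385, -1.8369, 0.9877)
  lambda* = (-6.4092)
  f(x*)   = 15.2354

x* = (1.3385, -1.8369, 0.9877), lambda* = (-6.4092)


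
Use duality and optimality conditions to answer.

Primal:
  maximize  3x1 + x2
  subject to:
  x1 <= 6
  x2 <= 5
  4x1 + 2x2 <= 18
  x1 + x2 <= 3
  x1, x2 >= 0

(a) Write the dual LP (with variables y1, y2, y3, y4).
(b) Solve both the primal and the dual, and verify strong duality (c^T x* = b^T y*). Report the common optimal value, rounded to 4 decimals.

The standard primal-dual pair for 'max c^T x s.t. A x <= b, x >= 0' is:
  Dual:  min b^T y  s.t.  A^T y >= c,  y >= 0.

So the dual LP is:
  minimize  6y1 + 5y2 + 18y3 + 3y4
  subject to:
    y1 + 4y3 + y4 >= 3
    y2 + 2y3 + y4 >= 1
    y1, y2, y3, y4 >= 0

Solving the primal: x* = (3, 0).
  primal value c^T x* = 9.
Solving the dual: y* = (0, 0, 0, 3).
  dual value b^T y* = 9.
Strong duality: c^T x* = b^T y*. Confirmed.

9


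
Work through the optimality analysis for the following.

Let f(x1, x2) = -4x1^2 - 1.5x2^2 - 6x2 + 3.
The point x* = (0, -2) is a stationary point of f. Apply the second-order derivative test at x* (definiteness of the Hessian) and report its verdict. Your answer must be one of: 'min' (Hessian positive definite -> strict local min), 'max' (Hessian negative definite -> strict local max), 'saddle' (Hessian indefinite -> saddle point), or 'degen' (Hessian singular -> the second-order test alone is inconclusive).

Compute the Hessian H = grad^2 f:
  H = [[-8, 0], [0, -3]]
Verify stationarity: grad f(x*) = H x* + g = (0, 0).
Eigenvalues of H: -8, -3.
Both eigenvalues < 0, so H is negative definite -> x* is a strict local max.

max


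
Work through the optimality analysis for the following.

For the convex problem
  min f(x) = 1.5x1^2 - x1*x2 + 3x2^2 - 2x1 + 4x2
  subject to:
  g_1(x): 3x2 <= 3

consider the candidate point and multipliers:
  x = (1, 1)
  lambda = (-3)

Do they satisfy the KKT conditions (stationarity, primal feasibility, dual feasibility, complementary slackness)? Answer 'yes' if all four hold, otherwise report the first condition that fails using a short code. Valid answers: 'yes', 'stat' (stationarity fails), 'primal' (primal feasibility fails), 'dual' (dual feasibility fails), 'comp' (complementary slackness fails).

Gradient of f: grad f(x) = Q x + c = (0, 9)
Constraint values g_i(x) = a_i^T x - b_i:
  g_1((1, 1)) = 0
Stationarity residual: grad f(x) + sum_i lambda_i a_i = (0, 0)
  -> stationarity OK
Primal feasibility (all g_i <= 0): OK
Dual feasibility (all lambda_i >= 0): FAILS
Complementary slackness (lambda_i * g_i(x) = 0 for all i): OK

Verdict: the first failing condition is dual_feasibility -> dual.

dual


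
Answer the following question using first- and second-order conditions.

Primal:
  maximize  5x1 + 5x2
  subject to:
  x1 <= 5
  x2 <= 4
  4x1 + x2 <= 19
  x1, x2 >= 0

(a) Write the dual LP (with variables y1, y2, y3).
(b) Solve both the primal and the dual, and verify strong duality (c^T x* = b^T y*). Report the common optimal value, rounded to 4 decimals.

The standard primal-dual pair for 'max c^T x s.t. A x <= b, x >= 0' is:
  Dual:  min b^T y  s.t.  A^T y >= c,  y >= 0.

So the dual LP is:
  minimize  5y1 + 4y2 + 19y3
  subject to:
    y1 + 4y3 >= 5
    y2 + y3 >= 5
    y1, y2, y3 >= 0

Solving the primal: x* = (3.75, 4).
  primal value c^T x* = 38.75.
Solving the dual: y* = (0, 3.75, 1.25).
  dual value b^T y* = 38.75.
Strong duality: c^T x* = b^T y*. Confirmed.

38.75


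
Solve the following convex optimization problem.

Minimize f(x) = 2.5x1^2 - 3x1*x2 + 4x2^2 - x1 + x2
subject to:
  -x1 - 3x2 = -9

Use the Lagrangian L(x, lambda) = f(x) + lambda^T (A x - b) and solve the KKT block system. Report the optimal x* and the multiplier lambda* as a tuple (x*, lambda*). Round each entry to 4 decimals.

Form the Lagrangian:
  L(x, lambda) = (1/2) x^T Q x + c^T x + lambda^T (A x - b)
Stationarity (grad_x L = 0): Q x + c + A^T lambda = 0.
Primal feasibility: A x = b.

This gives the KKT block system:
  [ Q   A^T ] [ x     ]   [-c ]
  [ A    0  ] [ lambda ] = [ b ]

Solving the linear system:
  x*      = (2.3239, 2.2254)
  lambda* = (3.9437)
  f(x*)   = 17.6972

x* = (2.3239, 2.2254), lambda* = (3.9437)


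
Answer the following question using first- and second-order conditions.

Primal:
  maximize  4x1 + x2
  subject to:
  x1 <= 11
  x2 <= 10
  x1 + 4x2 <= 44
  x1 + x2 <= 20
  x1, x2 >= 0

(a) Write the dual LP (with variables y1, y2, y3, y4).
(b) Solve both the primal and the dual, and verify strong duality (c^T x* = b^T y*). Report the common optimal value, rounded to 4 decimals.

The standard primal-dual pair for 'max c^T x s.t. A x <= b, x >= 0' is:
  Dual:  min b^T y  s.t.  A^T y >= c,  y >= 0.

So the dual LP is:
  minimize  11y1 + 10y2 + 44y3 + 20y4
  subject to:
    y1 + y3 + y4 >= 4
    y2 + 4y3 + y4 >= 1
    y1, y2, y3, y4 >= 0

Solving the primal: x* = (11, 8.25).
  primal value c^T x* = 52.25.
Solving the dual: y* = (3.75, 0, 0.25, 0).
  dual value b^T y* = 52.25.
Strong duality: c^T x* = b^T y*. Confirmed.

52.25


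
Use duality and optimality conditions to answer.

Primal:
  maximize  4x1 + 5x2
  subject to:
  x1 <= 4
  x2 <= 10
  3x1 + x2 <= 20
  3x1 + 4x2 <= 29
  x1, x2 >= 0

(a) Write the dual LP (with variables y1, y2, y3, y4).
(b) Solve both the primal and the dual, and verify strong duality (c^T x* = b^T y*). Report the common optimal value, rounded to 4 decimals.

The standard primal-dual pair for 'max c^T x s.t. A x <= b, x >= 0' is:
  Dual:  min b^T y  s.t.  A^T y >= c,  y >= 0.

So the dual LP is:
  minimize  4y1 + 10y2 + 20y3 + 29y4
  subject to:
    y1 + 3y3 + 3y4 >= 4
    y2 + y3 + 4y4 >= 5
    y1, y2, y3, y4 >= 0

Solving the primal: x* = (4, 4.25).
  primal value c^T x* = 37.25.
Solving the dual: y* = (0.25, 0, 0, 1.25).
  dual value b^T y* = 37.25.
Strong duality: c^T x* = b^T y*. Confirmed.

37.25


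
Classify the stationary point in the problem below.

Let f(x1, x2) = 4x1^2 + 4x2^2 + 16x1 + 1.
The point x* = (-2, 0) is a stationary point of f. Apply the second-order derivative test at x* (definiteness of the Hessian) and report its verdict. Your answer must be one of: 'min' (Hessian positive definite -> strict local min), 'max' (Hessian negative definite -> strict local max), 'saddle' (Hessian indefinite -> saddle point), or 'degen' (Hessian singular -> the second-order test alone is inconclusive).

Compute the Hessian H = grad^2 f:
  H = [[8, 0], [0, 8]]
Verify stationarity: grad f(x*) = H x* + g = (0, 0).
Eigenvalues of H: 8, 8.
Both eigenvalues > 0, so H is positive definite -> x* is a strict local min.

min


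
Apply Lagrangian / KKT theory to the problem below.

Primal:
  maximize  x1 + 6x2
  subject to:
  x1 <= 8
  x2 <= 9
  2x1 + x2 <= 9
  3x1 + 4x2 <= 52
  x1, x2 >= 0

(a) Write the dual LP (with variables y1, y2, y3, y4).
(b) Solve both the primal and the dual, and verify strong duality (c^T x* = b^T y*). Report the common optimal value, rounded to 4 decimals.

The standard primal-dual pair for 'max c^T x s.t. A x <= b, x >= 0' is:
  Dual:  min b^T y  s.t.  A^T y >= c,  y >= 0.

So the dual LP is:
  minimize  8y1 + 9y2 + 9y3 + 52y4
  subject to:
    y1 + 2y3 + 3y4 >= 1
    y2 + y3 + 4y4 >= 6
    y1, y2, y3, y4 >= 0

Solving the primal: x* = (0, 9).
  primal value c^T x* = 54.
Solving the dual: y* = (0, 5.5, 0.5, 0).
  dual value b^T y* = 54.
Strong duality: c^T x* = b^T y*. Confirmed.

54


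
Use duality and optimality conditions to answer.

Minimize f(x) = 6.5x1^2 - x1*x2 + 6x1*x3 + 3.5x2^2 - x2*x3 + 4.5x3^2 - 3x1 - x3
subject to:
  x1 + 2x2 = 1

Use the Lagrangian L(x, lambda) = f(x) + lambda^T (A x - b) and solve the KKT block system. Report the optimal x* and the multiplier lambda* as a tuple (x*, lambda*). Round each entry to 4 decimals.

Form the Lagrangian:
  L(x, lambda) = (1/2) x^T Q x + c^T x + lambda^T (A x - b)
Stationarity (grad_x L = 0): Q x + c + A^T lambda = 0.
Primal feasibility: A x = b.

This gives the KKT block system:
  [ Q   A^T ] [ x     ]   [-c ]
  [ A    0  ] [ lambda ] = [ b ]

Solving the linear system:
  x*      = (0.3769, 0.3116, -0.1055)
  lambda* = (-0.9548)
  f(x*)   = -0.0352

x* = (0.3769, 0.3116, -0.1055), lambda* = (-0.9548)


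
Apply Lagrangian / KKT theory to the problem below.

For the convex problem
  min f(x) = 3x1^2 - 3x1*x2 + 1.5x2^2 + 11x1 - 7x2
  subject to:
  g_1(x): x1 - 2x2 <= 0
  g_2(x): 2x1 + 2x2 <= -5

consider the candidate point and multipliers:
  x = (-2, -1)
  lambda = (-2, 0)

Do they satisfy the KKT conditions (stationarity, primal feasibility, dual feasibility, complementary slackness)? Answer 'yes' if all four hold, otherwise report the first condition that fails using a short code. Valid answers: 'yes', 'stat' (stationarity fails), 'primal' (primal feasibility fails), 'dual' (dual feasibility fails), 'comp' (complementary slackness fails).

Gradient of f: grad f(x) = Q x + c = (2, -4)
Constraint values g_i(x) = a_i^T x - b_i:
  g_1((-2, -1)) = 0
  g_2((-2, -1)) = -1
Stationarity residual: grad f(x) + sum_i lambda_i a_i = (0, 0)
  -> stationarity OK
Primal feasibility (all g_i <= 0): OK
Dual feasibility (all lambda_i >= 0): FAILS
Complementary slackness (lambda_i * g_i(x) = 0 for all i): OK

Verdict: the first failing condition is dual_feasibility -> dual.

dual


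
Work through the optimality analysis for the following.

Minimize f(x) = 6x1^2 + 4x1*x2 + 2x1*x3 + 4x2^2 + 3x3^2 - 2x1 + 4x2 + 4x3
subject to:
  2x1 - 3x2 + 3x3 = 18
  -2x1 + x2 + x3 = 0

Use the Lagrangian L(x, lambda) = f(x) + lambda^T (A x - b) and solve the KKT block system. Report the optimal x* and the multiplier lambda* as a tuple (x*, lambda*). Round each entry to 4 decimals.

Form the Lagrangian:
  L(x, lambda) = (1/2) x^T Q x + c^T x + lambda^T (A x - b)
Stationarity (grad_x L = 0): Q x + c + A^T lambda = 0.
Primal feasibility: A x = b.

This gives the KKT block system:
  [ Q   A^T ] [ x     ]   [-c ]
  [ A    0  ] [ lambda ] = [ b ]

Solving the linear system:
  x*      = (0.4737, -2.3684, 3.3158)
  lambda* = (-6.3158, -5.8947)
  f(x*)   = 58.2632

x* = (0.4737, -2.3684, 3.3158), lambda* = (-6.3158, -5.8947)


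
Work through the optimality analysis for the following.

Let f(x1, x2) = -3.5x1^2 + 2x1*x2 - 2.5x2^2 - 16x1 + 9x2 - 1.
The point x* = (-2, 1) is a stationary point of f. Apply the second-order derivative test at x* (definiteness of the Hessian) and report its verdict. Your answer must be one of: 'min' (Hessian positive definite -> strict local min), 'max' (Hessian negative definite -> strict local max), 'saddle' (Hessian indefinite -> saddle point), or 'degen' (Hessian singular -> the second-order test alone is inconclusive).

Compute the Hessian H = grad^2 f:
  H = [[-7, 2], [2, -5]]
Verify stationarity: grad f(x*) = H x* + g = (0, 0).
Eigenvalues of H: -8.2361, -3.7639.
Both eigenvalues < 0, so H is negative definite -> x* is a strict local max.

max


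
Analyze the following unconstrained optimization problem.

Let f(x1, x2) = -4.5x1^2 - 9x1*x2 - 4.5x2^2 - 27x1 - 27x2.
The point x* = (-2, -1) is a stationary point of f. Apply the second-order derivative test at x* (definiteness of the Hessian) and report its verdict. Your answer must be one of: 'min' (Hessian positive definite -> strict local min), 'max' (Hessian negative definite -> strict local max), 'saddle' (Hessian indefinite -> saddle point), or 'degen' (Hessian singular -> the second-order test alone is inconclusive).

Compute the Hessian H = grad^2 f:
  H = [[-9, -9], [-9, -9]]
Verify stationarity: grad f(x*) = H x* + g = (0, 0).
Eigenvalues of H: -18, 0.
H has a zero eigenvalue (singular; negative semidefinite but not definite), so H is neither positive definite, negative definite, nor indefinite. The second-order test alone is inconclusive -> degen.
(Indeed, f is constant along the null direction of H through x*, so x* is not a strict local extremum.)

degen


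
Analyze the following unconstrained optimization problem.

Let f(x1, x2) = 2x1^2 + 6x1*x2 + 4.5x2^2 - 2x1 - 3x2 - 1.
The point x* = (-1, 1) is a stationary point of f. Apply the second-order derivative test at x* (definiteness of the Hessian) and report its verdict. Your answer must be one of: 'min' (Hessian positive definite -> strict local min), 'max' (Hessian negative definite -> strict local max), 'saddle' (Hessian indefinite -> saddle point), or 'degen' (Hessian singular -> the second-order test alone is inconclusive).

Compute the Hessian H = grad^2 f:
  H = [[4, 6], [6, 9]]
Verify stationarity: grad f(x*) = H x* + g = (0, 0).
Eigenvalues of H: 0, 13.
H has a zero eigenvalue (singular; positive semidefinite but not definite), so H is neither positive definite, negative definite, nor indefinite. The second-order test alone is inconclusive -> degen.
(Indeed, f is constant along the null direction of H through x*, so x* is not a strict local extremum.)

degen


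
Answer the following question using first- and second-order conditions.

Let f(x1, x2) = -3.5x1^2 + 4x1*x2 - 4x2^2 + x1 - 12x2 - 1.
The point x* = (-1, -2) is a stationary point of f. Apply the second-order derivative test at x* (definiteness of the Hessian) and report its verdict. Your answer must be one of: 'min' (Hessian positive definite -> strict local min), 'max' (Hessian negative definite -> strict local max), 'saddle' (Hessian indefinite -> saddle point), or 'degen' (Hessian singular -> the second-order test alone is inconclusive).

Compute the Hessian H = grad^2 f:
  H = [[-7, 4], [4, -8]]
Verify stationarity: grad f(x*) = H x* + g = (0, 0).
Eigenvalues of H: -11.5311, -3.4689.
Both eigenvalues < 0, so H is negative definite -> x* is a strict local max.

max


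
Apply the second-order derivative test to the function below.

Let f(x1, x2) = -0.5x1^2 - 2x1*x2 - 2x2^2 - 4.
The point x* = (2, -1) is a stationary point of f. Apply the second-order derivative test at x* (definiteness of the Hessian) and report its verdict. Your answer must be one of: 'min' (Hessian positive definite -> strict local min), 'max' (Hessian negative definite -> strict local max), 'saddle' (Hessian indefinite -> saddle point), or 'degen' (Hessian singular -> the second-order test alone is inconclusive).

Compute the Hessian H = grad^2 f:
  H = [[-1, -2], [-2, -4]]
Verify stationarity: grad f(x*) = H x* + g = (0, 0).
Eigenvalues of H: -5, 0.
H has a zero eigenvalue (singular; negative semidefinite but not definite), so H is neither positive definite, negative definite, nor indefinite. The second-order test alone is inconclusive -> degen.
(Indeed, f is constant along the null direction of H through x*, so x* is not a strict local extremum.)

degen


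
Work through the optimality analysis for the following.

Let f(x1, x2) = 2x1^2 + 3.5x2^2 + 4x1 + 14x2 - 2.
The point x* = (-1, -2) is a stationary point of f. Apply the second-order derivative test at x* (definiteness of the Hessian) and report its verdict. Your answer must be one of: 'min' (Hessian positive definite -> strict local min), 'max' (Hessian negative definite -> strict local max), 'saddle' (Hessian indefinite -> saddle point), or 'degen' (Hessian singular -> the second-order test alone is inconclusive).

Compute the Hessian H = grad^2 f:
  H = [[4, 0], [0, 7]]
Verify stationarity: grad f(x*) = H x* + g = (0, 0).
Eigenvalues of H: 4, 7.
Both eigenvalues > 0, so H is positive definite -> x* is a strict local min.

min
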